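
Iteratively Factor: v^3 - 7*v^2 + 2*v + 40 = (v + 2)*(v^2 - 9*v + 20) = (v - 4)*(v + 2)*(v - 5)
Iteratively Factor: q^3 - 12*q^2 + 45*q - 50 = (q - 5)*(q^2 - 7*q + 10) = (q - 5)^2*(q - 2)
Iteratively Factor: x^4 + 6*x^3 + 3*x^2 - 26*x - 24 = (x + 1)*(x^3 + 5*x^2 - 2*x - 24) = (x + 1)*(x + 4)*(x^2 + x - 6) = (x + 1)*(x + 3)*(x + 4)*(x - 2)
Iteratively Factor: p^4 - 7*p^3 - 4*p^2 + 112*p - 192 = (p + 4)*(p^3 - 11*p^2 + 40*p - 48) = (p - 4)*(p + 4)*(p^2 - 7*p + 12) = (p - 4)*(p - 3)*(p + 4)*(p - 4)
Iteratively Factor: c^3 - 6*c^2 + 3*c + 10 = (c - 5)*(c^2 - c - 2) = (c - 5)*(c - 2)*(c + 1)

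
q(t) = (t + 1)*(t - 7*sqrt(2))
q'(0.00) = -8.90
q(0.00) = -9.90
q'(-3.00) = -14.90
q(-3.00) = 25.80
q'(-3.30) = -15.50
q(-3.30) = 30.36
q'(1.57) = -5.76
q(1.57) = -21.41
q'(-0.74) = -10.38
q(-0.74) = -2.77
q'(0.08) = -8.74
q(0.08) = -10.61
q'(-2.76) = -14.42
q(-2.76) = 22.28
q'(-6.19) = -21.28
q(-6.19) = 83.50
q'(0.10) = -8.70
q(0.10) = -10.78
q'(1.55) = -5.80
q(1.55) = -21.29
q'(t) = 2*t - 7*sqrt(2) + 1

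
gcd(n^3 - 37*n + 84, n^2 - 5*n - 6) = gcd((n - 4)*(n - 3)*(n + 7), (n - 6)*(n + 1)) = 1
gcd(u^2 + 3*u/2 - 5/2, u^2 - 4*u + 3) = u - 1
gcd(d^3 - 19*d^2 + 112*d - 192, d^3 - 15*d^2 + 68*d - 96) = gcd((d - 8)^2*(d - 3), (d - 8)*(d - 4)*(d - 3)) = d^2 - 11*d + 24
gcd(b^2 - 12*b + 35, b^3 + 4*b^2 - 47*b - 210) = b - 7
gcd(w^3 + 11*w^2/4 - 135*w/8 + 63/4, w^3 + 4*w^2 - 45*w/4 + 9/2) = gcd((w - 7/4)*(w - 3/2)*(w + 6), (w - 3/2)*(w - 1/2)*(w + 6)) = w^2 + 9*w/2 - 9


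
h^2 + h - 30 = (h - 5)*(h + 6)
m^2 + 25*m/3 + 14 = (m + 7/3)*(m + 6)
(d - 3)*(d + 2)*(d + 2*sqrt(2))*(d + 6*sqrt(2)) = d^4 - d^3 + 8*sqrt(2)*d^3 - 8*sqrt(2)*d^2 + 18*d^2 - 48*sqrt(2)*d - 24*d - 144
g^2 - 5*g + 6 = (g - 3)*(g - 2)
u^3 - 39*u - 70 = (u - 7)*(u + 2)*(u + 5)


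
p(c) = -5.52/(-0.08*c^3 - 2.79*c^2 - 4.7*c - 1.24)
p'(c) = -5.52*(0.24*c^2 + 5.58*c + 4.7)/(-0.08*c^3 - 2.79*c^2 - 4.7*c - 1.24)^2 = (-1.3248*c^2 - 30.8016*c - 25.944)/(0.08*c^3 + 2.79*c^2 + 4.7*c + 1.24)^2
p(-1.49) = 33.16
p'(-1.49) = 613.98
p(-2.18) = 1.61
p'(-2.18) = 2.98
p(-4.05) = 0.24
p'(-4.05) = 0.15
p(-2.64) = 0.81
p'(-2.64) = 1.00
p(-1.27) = -14.05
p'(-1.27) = 71.51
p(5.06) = 0.05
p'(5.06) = -0.02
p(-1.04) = -7.66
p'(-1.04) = 8.97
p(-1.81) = 3.95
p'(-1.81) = 13.01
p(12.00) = 0.01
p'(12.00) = -0.00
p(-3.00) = 0.55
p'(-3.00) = 0.54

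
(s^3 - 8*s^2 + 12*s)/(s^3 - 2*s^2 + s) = (s^2 - 8*s + 12)/(s^2 - 2*s + 1)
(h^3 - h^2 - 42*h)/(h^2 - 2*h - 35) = h*(h + 6)/(h + 5)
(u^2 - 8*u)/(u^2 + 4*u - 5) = u*(u - 8)/(u^2 + 4*u - 5)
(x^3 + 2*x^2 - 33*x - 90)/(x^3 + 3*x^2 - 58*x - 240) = (x^2 - 3*x - 18)/(x^2 - 2*x - 48)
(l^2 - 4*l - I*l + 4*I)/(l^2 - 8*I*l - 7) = (l - 4)/(l - 7*I)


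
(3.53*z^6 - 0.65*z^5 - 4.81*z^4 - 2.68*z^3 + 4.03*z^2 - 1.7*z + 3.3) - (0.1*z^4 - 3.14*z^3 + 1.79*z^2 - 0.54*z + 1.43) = 3.53*z^6 - 0.65*z^5 - 4.91*z^4 + 0.46*z^3 + 2.24*z^2 - 1.16*z + 1.87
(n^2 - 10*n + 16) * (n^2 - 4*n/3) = n^4 - 34*n^3/3 + 88*n^2/3 - 64*n/3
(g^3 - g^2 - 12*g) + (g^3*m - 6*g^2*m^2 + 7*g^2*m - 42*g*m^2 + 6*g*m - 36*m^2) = g^3*m + g^3 - 6*g^2*m^2 + 7*g^2*m - g^2 - 42*g*m^2 + 6*g*m - 12*g - 36*m^2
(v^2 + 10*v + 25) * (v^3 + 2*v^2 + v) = v^5 + 12*v^4 + 46*v^3 + 60*v^2 + 25*v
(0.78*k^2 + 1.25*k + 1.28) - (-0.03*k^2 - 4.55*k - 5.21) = 0.81*k^2 + 5.8*k + 6.49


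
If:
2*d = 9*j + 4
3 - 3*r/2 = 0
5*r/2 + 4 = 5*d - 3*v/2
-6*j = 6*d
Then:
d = 4/11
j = -4/11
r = 2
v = -158/33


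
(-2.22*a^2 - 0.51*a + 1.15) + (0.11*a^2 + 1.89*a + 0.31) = -2.11*a^2 + 1.38*a + 1.46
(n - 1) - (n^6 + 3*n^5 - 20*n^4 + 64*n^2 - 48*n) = -n^6 - 3*n^5 + 20*n^4 - 64*n^2 + 49*n - 1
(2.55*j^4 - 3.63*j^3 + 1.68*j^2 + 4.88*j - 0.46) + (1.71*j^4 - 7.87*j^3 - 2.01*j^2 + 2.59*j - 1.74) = 4.26*j^4 - 11.5*j^3 - 0.33*j^2 + 7.47*j - 2.2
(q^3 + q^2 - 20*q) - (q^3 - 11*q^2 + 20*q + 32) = 12*q^2 - 40*q - 32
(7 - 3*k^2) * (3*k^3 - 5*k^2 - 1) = -9*k^5 + 15*k^4 + 21*k^3 - 32*k^2 - 7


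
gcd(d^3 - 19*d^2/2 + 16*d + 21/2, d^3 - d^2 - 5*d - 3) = d - 3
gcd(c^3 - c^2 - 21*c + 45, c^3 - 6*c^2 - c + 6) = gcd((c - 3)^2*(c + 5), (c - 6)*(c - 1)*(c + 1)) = 1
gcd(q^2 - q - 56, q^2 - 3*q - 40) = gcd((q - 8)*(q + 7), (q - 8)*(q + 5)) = q - 8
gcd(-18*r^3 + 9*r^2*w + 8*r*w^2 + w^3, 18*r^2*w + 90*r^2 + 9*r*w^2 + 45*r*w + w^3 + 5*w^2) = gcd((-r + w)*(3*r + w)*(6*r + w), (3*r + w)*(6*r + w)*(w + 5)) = 18*r^2 + 9*r*w + w^2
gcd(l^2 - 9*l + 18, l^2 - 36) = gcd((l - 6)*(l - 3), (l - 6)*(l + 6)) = l - 6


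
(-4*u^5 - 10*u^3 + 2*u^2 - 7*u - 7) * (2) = -8*u^5 - 20*u^3 + 4*u^2 - 14*u - 14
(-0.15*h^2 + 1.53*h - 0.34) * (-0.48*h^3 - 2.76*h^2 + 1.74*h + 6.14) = 0.072*h^5 - 0.3204*h^4 - 4.3206*h^3 + 2.6796*h^2 + 8.8026*h - 2.0876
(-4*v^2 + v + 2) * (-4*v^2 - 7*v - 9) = 16*v^4 + 24*v^3 + 21*v^2 - 23*v - 18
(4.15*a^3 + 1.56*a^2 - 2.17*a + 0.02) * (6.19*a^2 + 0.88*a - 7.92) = 25.6885*a^5 + 13.3084*a^4 - 44.9275*a^3 - 14.141*a^2 + 17.204*a - 0.1584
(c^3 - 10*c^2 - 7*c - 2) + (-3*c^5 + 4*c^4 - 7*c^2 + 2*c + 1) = -3*c^5 + 4*c^4 + c^3 - 17*c^2 - 5*c - 1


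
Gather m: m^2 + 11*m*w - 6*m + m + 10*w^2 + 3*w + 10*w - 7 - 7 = m^2 + m*(11*w - 5) + 10*w^2 + 13*w - 14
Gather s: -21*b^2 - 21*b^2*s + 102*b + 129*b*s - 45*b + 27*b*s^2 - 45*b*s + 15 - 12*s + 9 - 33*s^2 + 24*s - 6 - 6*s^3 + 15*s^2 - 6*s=-21*b^2 + 57*b - 6*s^3 + s^2*(27*b - 18) + s*(-21*b^2 + 84*b + 6) + 18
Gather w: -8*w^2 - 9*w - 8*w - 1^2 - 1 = -8*w^2 - 17*w - 2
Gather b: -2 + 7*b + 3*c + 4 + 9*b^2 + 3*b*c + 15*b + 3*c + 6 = 9*b^2 + b*(3*c + 22) + 6*c + 8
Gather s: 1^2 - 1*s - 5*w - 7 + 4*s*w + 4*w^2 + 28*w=s*(4*w - 1) + 4*w^2 + 23*w - 6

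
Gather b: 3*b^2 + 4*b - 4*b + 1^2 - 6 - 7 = 3*b^2 - 12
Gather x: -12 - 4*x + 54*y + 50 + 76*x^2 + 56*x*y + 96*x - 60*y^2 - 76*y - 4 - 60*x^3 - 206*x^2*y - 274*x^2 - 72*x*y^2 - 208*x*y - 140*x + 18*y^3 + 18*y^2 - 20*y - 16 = -60*x^3 + x^2*(-206*y - 198) + x*(-72*y^2 - 152*y - 48) + 18*y^3 - 42*y^2 - 42*y + 18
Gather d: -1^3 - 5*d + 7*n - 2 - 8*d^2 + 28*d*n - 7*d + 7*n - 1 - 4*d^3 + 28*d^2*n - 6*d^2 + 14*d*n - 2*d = -4*d^3 + d^2*(28*n - 14) + d*(42*n - 14) + 14*n - 4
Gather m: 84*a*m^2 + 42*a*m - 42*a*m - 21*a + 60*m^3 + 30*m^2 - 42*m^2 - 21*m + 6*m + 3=-21*a + 60*m^3 + m^2*(84*a - 12) - 15*m + 3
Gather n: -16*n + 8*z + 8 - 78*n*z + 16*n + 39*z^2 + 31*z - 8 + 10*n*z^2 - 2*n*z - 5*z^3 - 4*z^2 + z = n*(10*z^2 - 80*z) - 5*z^3 + 35*z^2 + 40*z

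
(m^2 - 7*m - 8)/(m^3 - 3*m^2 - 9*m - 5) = (m - 8)/(m^2 - 4*m - 5)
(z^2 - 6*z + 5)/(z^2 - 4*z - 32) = (-z^2 + 6*z - 5)/(-z^2 + 4*z + 32)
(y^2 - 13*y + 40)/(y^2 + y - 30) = (y - 8)/(y + 6)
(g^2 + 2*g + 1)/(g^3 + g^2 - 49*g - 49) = (g + 1)/(g^2 - 49)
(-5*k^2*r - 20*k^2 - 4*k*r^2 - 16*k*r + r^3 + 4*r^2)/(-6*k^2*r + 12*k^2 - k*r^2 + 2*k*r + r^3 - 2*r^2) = (5*k^2*r + 20*k^2 + 4*k*r^2 + 16*k*r - r^3 - 4*r^2)/(6*k^2*r - 12*k^2 + k*r^2 - 2*k*r - r^3 + 2*r^2)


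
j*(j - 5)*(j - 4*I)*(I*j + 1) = I*j^4 + 5*j^3 - 5*I*j^3 - 25*j^2 - 4*I*j^2 + 20*I*j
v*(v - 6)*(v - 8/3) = v^3 - 26*v^2/3 + 16*v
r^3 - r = r*(r - 1)*(r + 1)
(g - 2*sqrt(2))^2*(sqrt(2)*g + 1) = sqrt(2)*g^3 - 7*g^2 + 4*sqrt(2)*g + 8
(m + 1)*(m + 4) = m^2 + 5*m + 4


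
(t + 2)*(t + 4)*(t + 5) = t^3 + 11*t^2 + 38*t + 40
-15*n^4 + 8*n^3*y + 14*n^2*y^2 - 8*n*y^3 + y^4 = (-5*n + y)*(-3*n + y)*(-n + y)*(n + y)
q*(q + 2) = q^2 + 2*q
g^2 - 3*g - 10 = (g - 5)*(g + 2)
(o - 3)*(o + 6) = o^2 + 3*o - 18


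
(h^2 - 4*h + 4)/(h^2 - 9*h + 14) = (h - 2)/(h - 7)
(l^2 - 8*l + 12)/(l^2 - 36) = (l - 2)/(l + 6)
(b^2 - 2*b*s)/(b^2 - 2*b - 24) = b*(-b + 2*s)/(-b^2 + 2*b + 24)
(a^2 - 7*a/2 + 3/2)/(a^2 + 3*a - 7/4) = 2*(a - 3)/(2*a + 7)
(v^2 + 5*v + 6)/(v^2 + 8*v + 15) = (v + 2)/(v + 5)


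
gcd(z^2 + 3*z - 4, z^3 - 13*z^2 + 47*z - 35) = z - 1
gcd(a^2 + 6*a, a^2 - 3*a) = a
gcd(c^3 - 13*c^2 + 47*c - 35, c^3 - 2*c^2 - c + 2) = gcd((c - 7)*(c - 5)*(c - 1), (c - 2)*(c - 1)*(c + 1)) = c - 1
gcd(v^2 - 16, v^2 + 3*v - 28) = v - 4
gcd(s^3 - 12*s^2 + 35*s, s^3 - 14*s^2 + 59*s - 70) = s^2 - 12*s + 35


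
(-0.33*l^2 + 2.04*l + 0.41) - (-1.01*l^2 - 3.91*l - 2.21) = 0.68*l^2 + 5.95*l + 2.62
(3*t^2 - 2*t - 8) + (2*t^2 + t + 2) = 5*t^2 - t - 6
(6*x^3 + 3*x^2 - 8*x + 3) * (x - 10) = 6*x^4 - 57*x^3 - 38*x^2 + 83*x - 30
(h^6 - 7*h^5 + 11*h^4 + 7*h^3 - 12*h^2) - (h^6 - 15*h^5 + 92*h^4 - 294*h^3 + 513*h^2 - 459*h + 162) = 8*h^5 - 81*h^4 + 301*h^3 - 525*h^2 + 459*h - 162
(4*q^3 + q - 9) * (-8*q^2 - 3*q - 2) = -32*q^5 - 12*q^4 - 16*q^3 + 69*q^2 + 25*q + 18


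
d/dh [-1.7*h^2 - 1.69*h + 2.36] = -3.4*h - 1.69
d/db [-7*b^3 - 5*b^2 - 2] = b*(-21*b - 10)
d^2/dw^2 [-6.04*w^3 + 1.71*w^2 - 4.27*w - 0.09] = 3.42 - 36.24*w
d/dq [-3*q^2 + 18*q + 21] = 18 - 6*q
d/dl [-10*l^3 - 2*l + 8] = -30*l^2 - 2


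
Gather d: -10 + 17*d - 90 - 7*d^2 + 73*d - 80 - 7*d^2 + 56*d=-14*d^2 + 146*d - 180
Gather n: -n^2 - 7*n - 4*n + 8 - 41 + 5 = -n^2 - 11*n - 28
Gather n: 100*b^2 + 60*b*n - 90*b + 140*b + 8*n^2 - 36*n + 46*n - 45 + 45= 100*b^2 + 50*b + 8*n^2 + n*(60*b + 10)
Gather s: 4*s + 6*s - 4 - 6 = 10*s - 10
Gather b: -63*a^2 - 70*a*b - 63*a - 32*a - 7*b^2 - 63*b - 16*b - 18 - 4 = -63*a^2 - 95*a - 7*b^2 + b*(-70*a - 79) - 22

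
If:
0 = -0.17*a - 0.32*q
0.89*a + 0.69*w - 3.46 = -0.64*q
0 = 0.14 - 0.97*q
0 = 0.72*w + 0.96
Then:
No Solution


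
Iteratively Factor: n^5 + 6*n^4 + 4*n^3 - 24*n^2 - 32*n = (n + 4)*(n^4 + 2*n^3 - 4*n^2 - 8*n) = (n - 2)*(n + 4)*(n^3 + 4*n^2 + 4*n) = (n - 2)*(n + 2)*(n + 4)*(n^2 + 2*n) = n*(n - 2)*(n + 2)*(n + 4)*(n + 2)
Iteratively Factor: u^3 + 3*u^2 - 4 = (u + 2)*(u^2 + u - 2) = (u - 1)*(u + 2)*(u + 2)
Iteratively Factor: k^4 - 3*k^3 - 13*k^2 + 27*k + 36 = (k + 1)*(k^3 - 4*k^2 - 9*k + 36) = (k - 4)*(k + 1)*(k^2 - 9) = (k - 4)*(k + 1)*(k + 3)*(k - 3)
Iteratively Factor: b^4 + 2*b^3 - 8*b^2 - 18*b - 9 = (b + 3)*(b^3 - b^2 - 5*b - 3) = (b + 1)*(b + 3)*(b^2 - 2*b - 3) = (b + 1)^2*(b + 3)*(b - 3)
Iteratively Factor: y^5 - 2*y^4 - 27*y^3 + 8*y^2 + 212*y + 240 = (y - 4)*(y^4 + 2*y^3 - 19*y^2 - 68*y - 60) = (y - 4)*(y + 3)*(y^3 - y^2 - 16*y - 20) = (y - 4)*(y + 2)*(y + 3)*(y^2 - 3*y - 10) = (y - 4)*(y + 2)^2*(y + 3)*(y - 5)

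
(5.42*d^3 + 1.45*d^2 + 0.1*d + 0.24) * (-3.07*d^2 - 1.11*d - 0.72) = -16.6394*d^5 - 10.4677*d^4 - 5.8189*d^3 - 1.8918*d^2 - 0.3384*d - 0.1728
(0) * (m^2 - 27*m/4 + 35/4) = 0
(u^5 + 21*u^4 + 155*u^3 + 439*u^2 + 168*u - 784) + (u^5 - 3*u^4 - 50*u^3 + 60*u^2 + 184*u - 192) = 2*u^5 + 18*u^4 + 105*u^3 + 499*u^2 + 352*u - 976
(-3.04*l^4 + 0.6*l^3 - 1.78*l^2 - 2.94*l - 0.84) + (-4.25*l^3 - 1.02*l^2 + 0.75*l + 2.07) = -3.04*l^4 - 3.65*l^3 - 2.8*l^2 - 2.19*l + 1.23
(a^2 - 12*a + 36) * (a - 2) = a^3 - 14*a^2 + 60*a - 72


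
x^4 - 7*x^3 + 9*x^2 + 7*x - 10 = (x - 5)*(x - 2)*(x - 1)*(x + 1)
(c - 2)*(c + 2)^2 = c^3 + 2*c^2 - 4*c - 8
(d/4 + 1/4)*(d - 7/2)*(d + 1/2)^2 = d^4/4 - 3*d^3/8 - 23*d^2/16 - 33*d/32 - 7/32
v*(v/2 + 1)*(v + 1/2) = v^3/2 + 5*v^2/4 + v/2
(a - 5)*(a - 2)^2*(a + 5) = a^4 - 4*a^3 - 21*a^2 + 100*a - 100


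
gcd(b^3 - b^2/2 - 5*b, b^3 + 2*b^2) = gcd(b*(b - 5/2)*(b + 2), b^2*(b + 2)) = b^2 + 2*b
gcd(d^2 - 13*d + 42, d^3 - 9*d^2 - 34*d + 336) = d - 7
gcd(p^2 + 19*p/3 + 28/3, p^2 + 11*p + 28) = p + 4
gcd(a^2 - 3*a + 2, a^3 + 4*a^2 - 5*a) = a - 1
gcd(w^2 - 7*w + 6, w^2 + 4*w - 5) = w - 1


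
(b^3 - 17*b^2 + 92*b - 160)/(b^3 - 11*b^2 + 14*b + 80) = (b - 4)/(b + 2)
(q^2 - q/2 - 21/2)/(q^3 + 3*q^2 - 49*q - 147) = (q - 7/2)/(q^2 - 49)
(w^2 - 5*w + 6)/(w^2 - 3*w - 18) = (-w^2 + 5*w - 6)/(-w^2 + 3*w + 18)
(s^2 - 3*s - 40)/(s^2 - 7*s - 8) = (s + 5)/(s + 1)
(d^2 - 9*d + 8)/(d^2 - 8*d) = (d - 1)/d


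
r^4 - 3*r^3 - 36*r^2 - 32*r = r*(r - 8)*(r + 1)*(r + 4)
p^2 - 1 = (p - 1)*(p + 1)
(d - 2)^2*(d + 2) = d^3 - 2*d^2 - 4*d + 8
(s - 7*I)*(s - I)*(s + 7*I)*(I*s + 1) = I*s^4 + 2*s^3 + 48*I*s^2 + 98*s - 49*I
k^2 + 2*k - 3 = (k - 1)*(k + 3)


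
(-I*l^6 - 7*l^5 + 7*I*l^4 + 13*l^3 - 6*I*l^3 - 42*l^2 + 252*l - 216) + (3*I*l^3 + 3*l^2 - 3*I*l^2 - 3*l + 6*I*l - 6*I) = -I*l^6 - 7*l^5 + 7*I*l^4 + 13*l^3 - 3*I*l^3 - 39*l^2 - 3*I*l^2 + 249*l + 6*I*l - 216 - 6*I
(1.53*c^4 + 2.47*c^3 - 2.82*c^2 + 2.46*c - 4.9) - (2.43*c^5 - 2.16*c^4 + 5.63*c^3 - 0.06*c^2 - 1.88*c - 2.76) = -2.43*c^5 + 3.69*c^4 - 3.16*c^3 - 2.76*c^2 + 4.34*c - 2.14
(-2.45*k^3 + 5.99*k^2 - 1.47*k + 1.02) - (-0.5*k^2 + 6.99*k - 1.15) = -2.45*k^3 + 6.49*k^2 - 8.46*k + 2.17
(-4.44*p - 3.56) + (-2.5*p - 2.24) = -6.94*p - 5.8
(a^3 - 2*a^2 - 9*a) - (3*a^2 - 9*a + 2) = a^3 - 5*a^2 - 2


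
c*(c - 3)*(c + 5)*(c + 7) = c^4 + 9*c^3 - c^2 - 105*c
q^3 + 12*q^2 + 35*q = q*(q + 5)*(q + 7)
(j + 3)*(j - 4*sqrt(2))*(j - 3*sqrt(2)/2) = j^3 - 11*sqrt(2)*j^2/2 + 3*j^2 - 33*sqrt(2)*j/2 + 12*j + 36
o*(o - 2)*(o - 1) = o^3 - 3*o^2 + 2*o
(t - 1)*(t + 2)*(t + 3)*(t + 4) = t^4 + 8*t^3 + 17*t^2 - 2*t - 24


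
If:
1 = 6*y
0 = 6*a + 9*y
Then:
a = -1/4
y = 1/6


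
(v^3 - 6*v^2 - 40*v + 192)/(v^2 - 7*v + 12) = (v^2 - 2*v - 48)/(v - 3)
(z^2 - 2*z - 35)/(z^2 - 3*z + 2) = (z^2 - 2*z - 35)/(z^2 - 3*z + 2)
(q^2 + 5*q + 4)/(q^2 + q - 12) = (q + 1)/(q - 3)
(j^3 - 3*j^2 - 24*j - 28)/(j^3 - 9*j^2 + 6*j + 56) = (j + 2)/(j - 4)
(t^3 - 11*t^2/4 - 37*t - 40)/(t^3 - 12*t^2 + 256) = (t + 5/4)/(t - 8)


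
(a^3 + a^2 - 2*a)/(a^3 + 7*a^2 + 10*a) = (a - 1)/(a + 5)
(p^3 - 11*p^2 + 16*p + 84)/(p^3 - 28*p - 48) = (p - 7)/(p + 4)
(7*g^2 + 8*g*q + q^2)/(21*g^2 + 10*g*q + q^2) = (g + q)/(3*g + q)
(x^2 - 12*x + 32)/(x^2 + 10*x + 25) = (x^2 - 12*x + 32)/(x^2 + 10*x + 25)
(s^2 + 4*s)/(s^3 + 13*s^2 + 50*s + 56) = s/(s^2 + 9*s + 14)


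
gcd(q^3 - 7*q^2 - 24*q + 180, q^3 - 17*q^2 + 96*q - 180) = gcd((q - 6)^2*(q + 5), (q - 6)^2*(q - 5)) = q^2 - 12*q + 36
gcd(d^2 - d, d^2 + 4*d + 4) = 1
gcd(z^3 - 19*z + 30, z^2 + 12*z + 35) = z + 5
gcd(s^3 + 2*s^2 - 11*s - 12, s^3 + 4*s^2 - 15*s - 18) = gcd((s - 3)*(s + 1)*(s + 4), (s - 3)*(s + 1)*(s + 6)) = s^2 - 2*s - 3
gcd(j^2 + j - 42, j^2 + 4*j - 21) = j + 7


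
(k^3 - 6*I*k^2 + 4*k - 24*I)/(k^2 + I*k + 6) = (k^2 - 4*I*k + 12)/(k + 3*I)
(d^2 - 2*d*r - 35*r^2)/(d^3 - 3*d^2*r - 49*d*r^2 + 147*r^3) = (-d - 5*r)/(-d^2 - 4*d*r + 21*r^2)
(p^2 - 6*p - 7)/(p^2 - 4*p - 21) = (p + 1)/(p + 3)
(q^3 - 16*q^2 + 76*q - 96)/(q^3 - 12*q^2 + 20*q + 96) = (q - 2)/(q + 2)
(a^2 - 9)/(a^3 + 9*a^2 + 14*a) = (a^2 - 9)/(a*(a^2 + 9*a + 14))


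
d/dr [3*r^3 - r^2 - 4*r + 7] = 9*r^2 - 2*r - 4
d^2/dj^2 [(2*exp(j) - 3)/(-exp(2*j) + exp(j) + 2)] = (-2*exp(4*j) + 10*exp(3*j) - 33*exp(2*j) + 31*exp(j) - 14)*exp(j)/(exp(6*j) - 3*exp(5*j) - 3*exp(4*j) + 11*exp(3*j) + 6*exp(2*j) - 12*exp(j) - 8)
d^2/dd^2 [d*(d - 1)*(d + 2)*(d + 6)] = 12*d^2 + 42*d + 8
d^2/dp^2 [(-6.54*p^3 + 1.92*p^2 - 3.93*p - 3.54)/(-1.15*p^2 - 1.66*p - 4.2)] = (-1.4210854715202e-14*p^4 - 9.407742*p^3 + 357.31278*p^2 + 618.84936*p - 137.224272)/(1.520875*p^6 + 6.58605*p^5 + 26.17032*p^4 + 52.681096*p^3 + 95.57856*p^2 + 87.8472*p + 74.088)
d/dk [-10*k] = -10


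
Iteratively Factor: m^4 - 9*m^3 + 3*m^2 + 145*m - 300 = (m - 3)*(m^3 - 6*m^2 - 15*m + 100) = (m - 5)*(m - 3)*(m^2 - m - 20) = (m - 5)*(m - 3)*(m + 4)*(m - 5)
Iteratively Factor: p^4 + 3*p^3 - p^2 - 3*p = (p)*(p^3 + 3*p^2 - p - 3) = p*(p - 1)*(p^2 + 4*p + 3) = p*(p - 1)*(p + 3)*(p + 1)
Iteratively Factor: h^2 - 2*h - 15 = (h + 3)*(h - 5)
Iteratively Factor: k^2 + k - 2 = (k + 2)*(k - 1)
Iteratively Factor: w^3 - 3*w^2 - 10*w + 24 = (w - 2)*(w^2 - w - 12) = (w - 4)*(w - 2)*(w + 3)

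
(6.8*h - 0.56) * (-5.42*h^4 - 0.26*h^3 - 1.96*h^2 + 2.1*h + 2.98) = -36.856*h^5 + 1.2672*h^4 - 13.1824*h^3 + 15.3776*h^2 + 19.088*h - 1.6688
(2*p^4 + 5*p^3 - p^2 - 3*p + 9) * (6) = 12*p^4 + 30*p^3 - 6*p^2 - 18*p + 54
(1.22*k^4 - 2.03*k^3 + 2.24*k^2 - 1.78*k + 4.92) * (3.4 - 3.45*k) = -4.209*k^5 + 11.1515*k^4 - 14.63*k^3 + 13.757*k^2 - 23.026*k + 16.728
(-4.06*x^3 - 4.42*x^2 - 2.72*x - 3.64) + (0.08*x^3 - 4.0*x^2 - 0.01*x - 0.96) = -3.98*x^3 - 8.42*x^2 - 2.73*x - 4.6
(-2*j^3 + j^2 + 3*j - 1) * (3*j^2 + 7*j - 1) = -6*j^5 - 11*j^4 + 18*j^3 + 17*j^2 - 10*j + 1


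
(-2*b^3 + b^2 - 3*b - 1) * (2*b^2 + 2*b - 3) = -4*b^5 - 2*b^4 + 2*b^3 - 11*b^2 + 7*b + 3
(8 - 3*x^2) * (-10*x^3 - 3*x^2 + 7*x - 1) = 30*x^5 + 9*x^4 - 101*x^3 - 21*x^2 + 56*x - 8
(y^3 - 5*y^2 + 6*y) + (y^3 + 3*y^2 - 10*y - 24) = 2*y^3 - 2*y^2 - 4*y - 24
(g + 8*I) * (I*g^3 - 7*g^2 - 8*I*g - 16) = I*g^4 - 15*g^3 - 64*I*g^2 + 48*g - 128*I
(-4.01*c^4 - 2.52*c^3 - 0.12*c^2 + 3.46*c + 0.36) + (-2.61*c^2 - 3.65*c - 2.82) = -4.01*c^4 - 2.52*c^3 - 2.73*c^2 - 0.19*c - 2.46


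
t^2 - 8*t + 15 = (t - 5)*(t - 3)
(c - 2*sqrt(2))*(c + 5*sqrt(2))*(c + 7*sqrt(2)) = c^3 + 10*sqrt(2)*c^2 + 22*c - 140*sqrt(2)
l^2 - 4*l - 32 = (l - 8)*(l + 4)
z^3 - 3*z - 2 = (z - 2)*(z + 1)^2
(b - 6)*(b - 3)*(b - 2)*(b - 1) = b^4 - 12*b^3 + 47*b^2 - 72*b + 36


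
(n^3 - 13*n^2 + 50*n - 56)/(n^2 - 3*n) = (n^3 - 13*n^2 + 50*n - 56)/(n*(n - 3))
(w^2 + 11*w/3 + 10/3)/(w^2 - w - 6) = (w + 5/3)/(w - 3)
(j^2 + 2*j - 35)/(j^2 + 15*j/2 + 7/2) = 2*(j - 5)/(2*j + 1)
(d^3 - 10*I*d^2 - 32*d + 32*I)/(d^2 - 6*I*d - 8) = d - 4*I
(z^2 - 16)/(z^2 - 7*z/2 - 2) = 2*(z + 4)/(2*z + 1)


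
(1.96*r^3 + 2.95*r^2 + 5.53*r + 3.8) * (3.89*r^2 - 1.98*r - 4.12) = 7.6244*r^5 + 7.5947*r^4 + 7.5955*r^3 - 8.3214*r^2 - 30.3076*r - 15.656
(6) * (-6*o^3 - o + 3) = -36*o^3 - 6*o + 18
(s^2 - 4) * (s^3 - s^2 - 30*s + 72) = s^5 - s^4 - 34*s^3 + 76*s^2 + 120*s - 288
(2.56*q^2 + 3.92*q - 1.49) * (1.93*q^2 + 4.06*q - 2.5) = 4.9408*q^4 + 17.9592*q^3 + 6.6395*q^2 - 15.8494*q + 3.725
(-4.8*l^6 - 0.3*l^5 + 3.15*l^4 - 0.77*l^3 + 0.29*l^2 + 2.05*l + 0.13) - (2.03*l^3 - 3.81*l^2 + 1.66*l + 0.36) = -4.8*l^6 - 0.3*l^5 + 3.15*l^4 - 2.8*l^3 + 4.1*l^2 + 0.39*l - 0.23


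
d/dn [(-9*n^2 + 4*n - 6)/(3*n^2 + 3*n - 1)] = (-39*n^2 + 54*n + 14)/(9*n^4 + 18*n^3 + 3*n^2 - 6*n + 1)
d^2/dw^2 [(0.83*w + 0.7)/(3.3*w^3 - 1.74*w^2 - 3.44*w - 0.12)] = (54.2322*w^5 + 62.88084*w^4 - 40.440264*w^3 - 31.01832*w^2 + 25.762896*w + 15.589472)/(35.937*w^9 - 56.8458*w^8 - 82.41156*w^7 + 109.326456*w^6 + 90.042048*w^5 - 54.687888*w^4 - 44.874656*w^3 - 4.335264*w^2 - 0.148608*w - 0.001728)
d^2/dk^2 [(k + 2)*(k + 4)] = 2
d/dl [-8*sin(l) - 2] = -8*cos(l)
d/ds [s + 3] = 1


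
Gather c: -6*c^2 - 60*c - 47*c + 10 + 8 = -6*c^2 - 107*c + 18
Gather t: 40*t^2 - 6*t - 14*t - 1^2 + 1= 40*t^2 - 20*t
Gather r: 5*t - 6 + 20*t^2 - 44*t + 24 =20*t^2 - 39*t + 18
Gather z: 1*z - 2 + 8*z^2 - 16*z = 8*z^2 - 15*z - 2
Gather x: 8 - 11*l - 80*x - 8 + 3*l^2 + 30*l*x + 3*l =3*l^2 - 8*l + x*(30*l - 80)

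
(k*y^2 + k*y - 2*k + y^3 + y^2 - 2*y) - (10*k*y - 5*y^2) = k*y^2 - 9*k*y - 2*k + y^3 + 6*y^2 - 2*y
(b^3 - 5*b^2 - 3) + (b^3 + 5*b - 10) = 2*b^3 - 5*b^2 + 5*b - 13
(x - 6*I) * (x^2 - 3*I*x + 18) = x^3 - 9*I*x^2 - 108*I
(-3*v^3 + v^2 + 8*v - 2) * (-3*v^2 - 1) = 9*v^5 - 3*v^4 - 21*v^3 + 5*v^2 - 8*v + 2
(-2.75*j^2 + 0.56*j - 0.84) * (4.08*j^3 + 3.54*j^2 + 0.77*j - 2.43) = -11.22*j^5 - 7.4502*j^4 - 3.5623*j^3 + 4.1401*j^2 - 2.0076*j + 2.0412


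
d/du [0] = 0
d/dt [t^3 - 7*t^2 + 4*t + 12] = 3*t^2 - 14*t + 4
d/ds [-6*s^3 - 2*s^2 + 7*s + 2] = -18*s^2 - 4*s + 7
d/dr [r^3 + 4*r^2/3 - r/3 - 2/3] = 3*r^2 + 8*r/3 - 1/3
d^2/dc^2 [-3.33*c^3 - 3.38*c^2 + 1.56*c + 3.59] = -19.98*c - 6.76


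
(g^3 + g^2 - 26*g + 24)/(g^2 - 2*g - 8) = (g^2 + 5*g - 6)/(g + 2)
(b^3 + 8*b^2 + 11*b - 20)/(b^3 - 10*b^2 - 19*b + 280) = (b^2 + 3*b - 4)/(b^2 - 15*b + 56)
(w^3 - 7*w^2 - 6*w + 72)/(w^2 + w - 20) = (w^2 - 3*w - 18)/(w + 5)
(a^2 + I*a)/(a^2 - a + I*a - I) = a/(a - 1)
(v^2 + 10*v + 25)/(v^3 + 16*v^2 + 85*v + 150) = 1/(v + 6)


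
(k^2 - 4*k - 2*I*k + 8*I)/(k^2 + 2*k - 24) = (k - 2*I)/(k + 6)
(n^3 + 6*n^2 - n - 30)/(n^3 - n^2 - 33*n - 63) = (n^2 + 3*n - 10)/(n^2 - 4*n - 21)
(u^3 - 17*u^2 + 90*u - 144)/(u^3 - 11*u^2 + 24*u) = (u - 6)/u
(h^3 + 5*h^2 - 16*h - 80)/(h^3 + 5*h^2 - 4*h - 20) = (h^2 - 16)/(h^2 - 4)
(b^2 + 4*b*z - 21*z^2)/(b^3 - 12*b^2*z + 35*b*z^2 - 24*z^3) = (b + 7*z)/(b^2 - 9*b*z + 8*z^2)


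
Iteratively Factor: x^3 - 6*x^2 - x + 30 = (x - 3)*(x^2 - 3*x - 10) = (x - 3)*(x + 2)*(x - 5)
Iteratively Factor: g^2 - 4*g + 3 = (g - 3)*(g - 1)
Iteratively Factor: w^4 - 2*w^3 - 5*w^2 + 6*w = (w - 3)*(w^3 + w^2 - 2*w) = (w - 3)*(w - 1)*(w^2 + 2*w) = w*(w - 3)*(w - 1)*(w + 2)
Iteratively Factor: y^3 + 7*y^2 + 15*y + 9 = (y + 3)*(y^2 + 4*y + 3) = (y + 3)^2*(y + 1)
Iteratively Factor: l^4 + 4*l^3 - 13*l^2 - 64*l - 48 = (l + 1)*(l^3 + 3*l^2 - 16*l - 48) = (l - 4)*(l + 1)*(l^2 + 7*l + 12) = (l - 4)*(l + 1)*(l + 4)*(l + 3)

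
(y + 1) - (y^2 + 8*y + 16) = -y^2 - 7*y - 15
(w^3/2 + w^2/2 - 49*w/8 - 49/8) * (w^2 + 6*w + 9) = w^5/2 + 7*w^4/2 + 11*w^3/8 - 307*w^2/8 - 735*w/8 - 441/8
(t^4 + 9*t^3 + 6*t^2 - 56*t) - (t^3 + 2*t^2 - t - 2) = t^4 + 8*t^3 + 4*t^2 - 55*t + 2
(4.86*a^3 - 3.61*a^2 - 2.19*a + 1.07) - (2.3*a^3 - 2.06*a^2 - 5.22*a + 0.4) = 2.56*a^3 - 1.55*a^2 + 3.03*a + 0.67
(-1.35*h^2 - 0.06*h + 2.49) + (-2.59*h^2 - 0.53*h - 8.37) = -3.94*h^2 - 0.59*h - 5.88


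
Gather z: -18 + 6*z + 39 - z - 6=5*z + 15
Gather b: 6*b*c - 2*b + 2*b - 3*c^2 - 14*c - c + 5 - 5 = 6*b*c - 3*c^2 - 15*c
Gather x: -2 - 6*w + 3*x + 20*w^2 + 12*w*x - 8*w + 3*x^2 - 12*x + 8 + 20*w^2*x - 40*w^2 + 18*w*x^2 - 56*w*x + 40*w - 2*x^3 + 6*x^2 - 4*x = -20*w^2 + 26*w - 2*x^3 + x^2*(18*w + 9) + x*(20*w^2 - 44*w - 13) + 6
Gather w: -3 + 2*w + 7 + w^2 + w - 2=w^2 + 3*w + 2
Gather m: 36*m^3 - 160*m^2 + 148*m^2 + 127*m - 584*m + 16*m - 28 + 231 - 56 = 36*m^3 - 12*m^2 - 441*m + 147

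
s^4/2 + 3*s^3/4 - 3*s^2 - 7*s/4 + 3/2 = (s/2 + 1/2)*(s - 2)*(s - 1/2)*(s + 3)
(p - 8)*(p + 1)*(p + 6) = p^3 - p^2 - 50*p - 48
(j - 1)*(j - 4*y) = j^2 - 4*j*y - j + 4*y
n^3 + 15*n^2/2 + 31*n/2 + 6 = (n + 1/2)*(n + 3)*(n + 4)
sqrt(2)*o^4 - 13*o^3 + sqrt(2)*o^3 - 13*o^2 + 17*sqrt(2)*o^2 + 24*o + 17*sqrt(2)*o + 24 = (o + 1)*(o - 4*sqrt(2))*(o - 3*sqrt(2))*(sqrt(2)*o + 1)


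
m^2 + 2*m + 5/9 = (m + 1/3)*(m + 5/3)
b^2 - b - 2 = (b - 2)*(b + 1)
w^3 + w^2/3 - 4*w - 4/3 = (w - 2)*(w + 1/3)*(w + 2)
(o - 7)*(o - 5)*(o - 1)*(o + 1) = o^4 - 12*o^3 + 34*o^2 + 12*o - 35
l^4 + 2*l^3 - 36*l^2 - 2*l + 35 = (l - 5)*(l - 1)*(l + 1)*(l + 7)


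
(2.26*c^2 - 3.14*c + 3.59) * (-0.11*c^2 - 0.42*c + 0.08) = -0.2486*c^4 - 0.6038*c^3 + 1.1047*c^2 - 1.759*c + 0.2872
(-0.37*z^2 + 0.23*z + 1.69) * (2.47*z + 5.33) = -0.9139*z^3 - 1.404*z^2 + 5.4002*z + 9.0077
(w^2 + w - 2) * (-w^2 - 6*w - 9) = -w^4 - 7*w^3 - 13*w^2 + 3*w + 18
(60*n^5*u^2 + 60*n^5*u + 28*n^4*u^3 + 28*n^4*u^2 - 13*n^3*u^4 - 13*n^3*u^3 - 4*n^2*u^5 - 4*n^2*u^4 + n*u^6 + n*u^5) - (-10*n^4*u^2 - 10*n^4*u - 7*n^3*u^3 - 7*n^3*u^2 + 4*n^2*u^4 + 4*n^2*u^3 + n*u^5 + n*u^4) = 60*n^5*u^2 + 60*n^5*u + 28*n^4*u^3 + 38*n^4*u^2 + 10*n^4*u - 13*n^3*u^4 - 6*n^3*u^3 + 7*n^3*u^2 - 4*n^2*u^5 - 8*n^2*u^4 - 4*n^2*u^3 + n*u^6 - n*u^4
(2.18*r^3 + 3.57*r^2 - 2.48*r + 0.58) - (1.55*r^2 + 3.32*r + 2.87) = 2.18*r^3 + 2.02*r^2 - 5.8*r - 2.29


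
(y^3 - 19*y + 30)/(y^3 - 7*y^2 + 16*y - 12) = (y + 5)/(y - 2)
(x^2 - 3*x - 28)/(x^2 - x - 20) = (x - 7)/(x - 5)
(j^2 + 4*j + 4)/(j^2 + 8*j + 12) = (j + 2)/(j + 6)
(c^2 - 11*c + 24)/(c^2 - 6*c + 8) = (c^2 - 11*c + 24)/(c^2 - 6*c + 8)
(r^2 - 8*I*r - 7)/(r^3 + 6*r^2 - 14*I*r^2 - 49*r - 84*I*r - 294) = (r - I)/(r^2 + r*(6 - 7*I) - 42*I)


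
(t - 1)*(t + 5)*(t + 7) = t^3 + 11*t^2 + 23*t - 35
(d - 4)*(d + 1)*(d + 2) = d^3 - d^2 - 10*d - 8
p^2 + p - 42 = (p - 6)*(p + 7)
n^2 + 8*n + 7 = (n + 1)*(n + 7)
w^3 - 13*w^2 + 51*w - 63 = (w - 7)*(w - 3)^2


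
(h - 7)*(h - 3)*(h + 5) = h^3 - 5*h^2 - 29*h + 105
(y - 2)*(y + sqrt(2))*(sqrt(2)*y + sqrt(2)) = sqrt(2)*y^3 - sqrt(2)*y^2 + 2*y^2 - 2*sqrt(2)*y - 2*y - 4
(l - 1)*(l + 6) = l^2 + 5*l - 6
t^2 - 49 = (t - 7)*(t + 7)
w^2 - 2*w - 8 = (w - 4)*(w + 2)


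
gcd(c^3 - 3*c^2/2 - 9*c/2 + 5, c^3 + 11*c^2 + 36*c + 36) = c + 2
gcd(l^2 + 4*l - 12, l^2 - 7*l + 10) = l - 2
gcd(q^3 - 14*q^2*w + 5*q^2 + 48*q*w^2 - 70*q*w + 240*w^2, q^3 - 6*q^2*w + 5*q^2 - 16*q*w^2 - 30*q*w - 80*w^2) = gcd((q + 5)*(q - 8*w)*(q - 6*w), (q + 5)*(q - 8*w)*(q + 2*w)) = q^2 - 8*q*w + 5*q - 40*w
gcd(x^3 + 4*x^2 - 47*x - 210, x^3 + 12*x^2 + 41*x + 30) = x^2 + 11*x + 30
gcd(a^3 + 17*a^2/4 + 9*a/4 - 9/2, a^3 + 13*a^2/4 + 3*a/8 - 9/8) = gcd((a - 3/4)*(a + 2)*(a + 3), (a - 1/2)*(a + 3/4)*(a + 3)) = a + 3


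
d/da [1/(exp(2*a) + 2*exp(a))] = -(2*exp(a) + 2)*exp(-a)/(exp(a) + 2)^2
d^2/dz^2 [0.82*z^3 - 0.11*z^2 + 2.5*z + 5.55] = 4.92*z - 0.22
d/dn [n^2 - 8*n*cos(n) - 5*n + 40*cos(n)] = 8*n*sin(n) + 2*n - 40*sin(n) - 8*cos(n) - 5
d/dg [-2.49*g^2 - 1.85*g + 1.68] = -4.98*g - 1.85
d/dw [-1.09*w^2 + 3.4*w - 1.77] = 3.4 - 2.18*w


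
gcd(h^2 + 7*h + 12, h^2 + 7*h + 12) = h^2 + 7*h + 12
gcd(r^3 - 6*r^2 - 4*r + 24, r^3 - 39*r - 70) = r + 2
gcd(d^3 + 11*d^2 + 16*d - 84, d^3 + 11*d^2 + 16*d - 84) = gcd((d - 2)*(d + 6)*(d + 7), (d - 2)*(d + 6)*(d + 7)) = d^3 + 11*d^2 + 16*d - 84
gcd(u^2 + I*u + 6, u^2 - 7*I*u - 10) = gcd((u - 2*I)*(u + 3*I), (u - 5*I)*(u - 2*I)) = u - 2*I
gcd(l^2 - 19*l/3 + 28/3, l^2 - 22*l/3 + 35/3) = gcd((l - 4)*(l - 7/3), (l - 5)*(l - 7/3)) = l - 7/3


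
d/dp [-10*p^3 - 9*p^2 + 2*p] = -30*p^2 - 18*p + 2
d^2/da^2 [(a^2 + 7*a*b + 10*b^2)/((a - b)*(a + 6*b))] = 4*b*(a^3 + 24*a^2*b + 138*a*b^2 + 278*b^3)/(a^6 + 15*a^5*b + 57*a^4*b^2 - 55*a^3*b^3 - 342*a^2*b^4 + 540*a*b^5 - 216*b^6)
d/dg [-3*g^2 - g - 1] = -6*g - 1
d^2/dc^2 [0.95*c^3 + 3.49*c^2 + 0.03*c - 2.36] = 5.7*c + 6.98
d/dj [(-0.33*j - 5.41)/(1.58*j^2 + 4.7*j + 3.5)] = (0.5214*j^2 + 17.0956*j + 24.272)/(2.4964*j^4 + 14.852*j^3 + 33.15*j^2 + 32.9*j + 12.25)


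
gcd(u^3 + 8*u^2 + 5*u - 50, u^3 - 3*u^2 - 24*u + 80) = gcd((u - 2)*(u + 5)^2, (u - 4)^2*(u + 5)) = u + 5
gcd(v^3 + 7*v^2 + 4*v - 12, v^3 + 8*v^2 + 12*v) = v^2 + 8*v + 12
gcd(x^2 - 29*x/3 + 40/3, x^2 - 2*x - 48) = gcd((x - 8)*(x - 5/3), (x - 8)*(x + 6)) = x - 8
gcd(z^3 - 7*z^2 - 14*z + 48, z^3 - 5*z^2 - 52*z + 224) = z - 8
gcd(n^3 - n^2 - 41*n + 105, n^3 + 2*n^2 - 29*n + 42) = n^2 + 4*n - 21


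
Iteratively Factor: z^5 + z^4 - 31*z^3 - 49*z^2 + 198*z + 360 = (z - 5)*(z^4 + 6*z^3 - z^2 - 54*z - 72) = (z - 5)*(z + 3)*(z^3 + 3*z^2 - 10*z - 24) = (z - 5)*(z + 3)*(z + 4)*(z^2 - z - 6) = (z - 5)*(z - 3)*(z + 3)*(z + 4)*(z + 2)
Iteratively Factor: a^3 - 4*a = (a - 2)*(a^2 + 2*a) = (a - 2)*(a + 2)*(a)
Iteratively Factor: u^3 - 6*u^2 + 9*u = (u - 3)*(u^2 - 3*u) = (u - 3)^2*(u)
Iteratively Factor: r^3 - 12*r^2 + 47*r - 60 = (r - 5)*(r^2 - 7*r + 12) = (r - 5)*(r - 4)*(r - 3)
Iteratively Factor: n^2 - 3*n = (n)*(n - 3)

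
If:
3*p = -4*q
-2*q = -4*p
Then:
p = 0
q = 0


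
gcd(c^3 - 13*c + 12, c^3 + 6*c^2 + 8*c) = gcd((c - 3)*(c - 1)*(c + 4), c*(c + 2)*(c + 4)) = c + 4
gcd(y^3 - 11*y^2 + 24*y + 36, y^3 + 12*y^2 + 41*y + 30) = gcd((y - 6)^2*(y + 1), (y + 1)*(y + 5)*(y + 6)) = y + 1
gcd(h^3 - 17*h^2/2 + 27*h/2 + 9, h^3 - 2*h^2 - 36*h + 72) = h - 6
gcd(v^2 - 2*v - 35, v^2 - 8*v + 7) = v - 7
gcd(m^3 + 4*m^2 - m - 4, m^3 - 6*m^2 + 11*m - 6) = m - 1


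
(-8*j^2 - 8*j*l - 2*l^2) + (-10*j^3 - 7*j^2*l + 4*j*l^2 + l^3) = -10*j^3 - 7*j^2*l - 8*j^2 + 4*j*l^2 - 8*j*l + l^3 - 2*l^2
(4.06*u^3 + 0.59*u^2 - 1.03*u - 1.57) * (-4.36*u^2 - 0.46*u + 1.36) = -17.7016*u^5 - 4.44*u^4 + 9.741*u^3 + 8.1214*u^2 - 0.6786*u - 2.1352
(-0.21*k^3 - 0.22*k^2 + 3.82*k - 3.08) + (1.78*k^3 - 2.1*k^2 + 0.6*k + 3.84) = 1.57*k^3 - 2.32*k^2 + 4.42*k + 0.76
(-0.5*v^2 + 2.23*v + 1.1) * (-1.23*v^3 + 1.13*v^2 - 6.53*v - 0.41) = 0.615*v^5 - 3.3079*v^4 + 4.4319*v^3 - 13.1139*v^2 - 8.0973*v - 0.451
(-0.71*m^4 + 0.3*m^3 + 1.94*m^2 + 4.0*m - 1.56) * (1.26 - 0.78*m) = 0.5538*m^5 - 1.1286*m^4 - 1.1352*m^3 - 0.6756*m^2 + 6.2568*m - 1.9656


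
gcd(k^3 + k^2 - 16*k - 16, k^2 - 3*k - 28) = k + 4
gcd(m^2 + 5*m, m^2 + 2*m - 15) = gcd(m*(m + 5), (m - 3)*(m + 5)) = m + 5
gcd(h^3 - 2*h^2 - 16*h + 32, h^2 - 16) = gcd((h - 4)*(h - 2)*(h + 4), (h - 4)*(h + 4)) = h^2 - 16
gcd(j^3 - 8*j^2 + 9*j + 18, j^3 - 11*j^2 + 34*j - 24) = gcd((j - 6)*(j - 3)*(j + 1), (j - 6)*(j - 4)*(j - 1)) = j - 6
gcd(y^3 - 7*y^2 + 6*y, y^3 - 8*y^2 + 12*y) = y^2 - 6*y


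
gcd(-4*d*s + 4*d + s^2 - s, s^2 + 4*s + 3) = 1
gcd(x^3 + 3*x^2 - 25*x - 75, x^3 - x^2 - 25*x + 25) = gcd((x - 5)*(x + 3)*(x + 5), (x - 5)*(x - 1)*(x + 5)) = x^2 - 25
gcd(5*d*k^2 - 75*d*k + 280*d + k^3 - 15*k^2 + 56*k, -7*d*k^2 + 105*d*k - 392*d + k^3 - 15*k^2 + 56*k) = k^2 - 15*k + 56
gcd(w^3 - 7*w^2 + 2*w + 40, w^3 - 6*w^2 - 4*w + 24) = w + 2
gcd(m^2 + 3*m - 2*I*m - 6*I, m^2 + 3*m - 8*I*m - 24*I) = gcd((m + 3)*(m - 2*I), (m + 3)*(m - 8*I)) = m + 3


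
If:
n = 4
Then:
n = 4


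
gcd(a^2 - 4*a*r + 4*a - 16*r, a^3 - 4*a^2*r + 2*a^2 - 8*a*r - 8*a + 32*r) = -a^2 + 4*a*r - 4*a + 16*r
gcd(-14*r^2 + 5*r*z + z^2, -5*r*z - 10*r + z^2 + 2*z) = 1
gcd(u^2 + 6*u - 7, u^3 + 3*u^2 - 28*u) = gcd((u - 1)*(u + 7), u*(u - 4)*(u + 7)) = u + 7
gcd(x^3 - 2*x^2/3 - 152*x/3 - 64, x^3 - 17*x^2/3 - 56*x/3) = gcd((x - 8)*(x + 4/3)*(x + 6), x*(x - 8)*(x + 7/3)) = x - 8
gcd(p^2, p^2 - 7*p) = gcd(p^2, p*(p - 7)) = p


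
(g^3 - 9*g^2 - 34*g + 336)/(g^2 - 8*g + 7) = (g^2 - 2*g - 48)/(g - 1)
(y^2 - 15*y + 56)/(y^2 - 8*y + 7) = (y - 8)/(y - 1)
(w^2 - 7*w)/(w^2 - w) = (w - 7)/(w - 1)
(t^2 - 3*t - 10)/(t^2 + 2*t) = (t - 5)/t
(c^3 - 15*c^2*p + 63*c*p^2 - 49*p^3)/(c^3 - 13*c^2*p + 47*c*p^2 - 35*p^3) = (-c + 7*p)/(-c + 5*p)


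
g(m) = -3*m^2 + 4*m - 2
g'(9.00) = -50.00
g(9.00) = -209.00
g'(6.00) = -32.00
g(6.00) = -86.00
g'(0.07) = 3.58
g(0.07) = -1.73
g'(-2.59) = 19.54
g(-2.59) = -32.48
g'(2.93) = -13.58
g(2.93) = -16.03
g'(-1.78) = 14.68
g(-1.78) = -18.63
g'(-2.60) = 19.60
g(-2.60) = -32.68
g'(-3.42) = 24.52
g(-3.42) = -50.77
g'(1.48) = -4.88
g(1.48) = -2.65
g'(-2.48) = 18.88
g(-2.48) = -30.37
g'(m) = 4 - 6*m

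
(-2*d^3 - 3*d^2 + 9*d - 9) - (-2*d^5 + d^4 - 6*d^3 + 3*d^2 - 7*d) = 2*d^5 - d^4 + 4*d^3 - 6*d^2 + 16*d - 9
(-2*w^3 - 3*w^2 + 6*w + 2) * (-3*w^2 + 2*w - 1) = 6*w^5 + 5*w^4 - 22*w^3 + 9*w^2 - 2*w - 2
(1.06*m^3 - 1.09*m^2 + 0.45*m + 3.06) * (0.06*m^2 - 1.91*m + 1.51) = 0.0636*m^5 - 2.09*m^4 + 3.7095*m^3 - 2.3218*m^2 - 5.1651*m + 4.6206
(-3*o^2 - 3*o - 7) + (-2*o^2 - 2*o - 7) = -5*o^2 - 5*o - 14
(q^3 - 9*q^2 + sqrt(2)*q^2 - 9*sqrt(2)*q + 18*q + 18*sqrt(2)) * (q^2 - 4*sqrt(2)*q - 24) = q^5 - 9*q^4 - 3*sqrt(2)*q^4 - 14*q^3 + 27*sqrt(2)*q^3 - 78*sqrt(2)*q^2 + 288*q^2 - 576*q + 216*sqrt(2)*q - 432*sqrt(2)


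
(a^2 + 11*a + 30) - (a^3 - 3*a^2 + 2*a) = -a^3 + 4*a^2 + 9*a + 30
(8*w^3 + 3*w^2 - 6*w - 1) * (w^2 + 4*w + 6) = 8*w^5 + 35*w^4 + 54*w^3 - 7*w^2 - 40*w - 6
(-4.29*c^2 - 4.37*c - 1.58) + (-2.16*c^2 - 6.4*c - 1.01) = -6.45*c^2 - 10.77*c - 2.59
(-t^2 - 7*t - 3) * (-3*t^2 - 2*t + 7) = 3*t^4 + 23*t^3 + 16*t^2 - 43*t - 21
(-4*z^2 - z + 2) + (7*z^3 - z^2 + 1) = 7*z^3 - 5*z^2 - z + 3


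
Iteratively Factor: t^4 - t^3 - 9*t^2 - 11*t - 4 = (t + 1)*(t^3 - 2*t^2 - 7*t - 4) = (t + 1)^2*(t^2 - 3*t - 4) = (t - 4)*(t + 1)^2*(t + 1)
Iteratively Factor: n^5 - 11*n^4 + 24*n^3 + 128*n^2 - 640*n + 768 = (n - 4)*(n^4 - 7*n^3 - 4*n^2 + 112*n - 192) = (n - 4)*(n + 4)*(n^3 - 11*n^2 + 40*n - 48) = (n - 4)^2*(n + 4)*(n^2 - 7*n + 12) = (n - 4)^2*(n - 3)*(n + 4)*(n - 4)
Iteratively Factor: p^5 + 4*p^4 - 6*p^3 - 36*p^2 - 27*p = (p + 1)*(p^4 + 3*p^3 - 9*p^2 - 27*p) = (p + 1)*(p + 3)*(p^3 - 9*p) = (p + 1)*(p + 3)^2*(p^2 - 3*p) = (p - 3)*(p + 1)*(p + 3)^2*(p)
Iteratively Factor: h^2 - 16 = (h - 4)*(h + 4)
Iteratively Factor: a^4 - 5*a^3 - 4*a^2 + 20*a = (a + 2)*(a^3 - 7*a^2 + 10*a) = (a - 5)*(a + 2)*(a^2 - 2*a) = a*(a - 5)*(a + 2)*(a - 2)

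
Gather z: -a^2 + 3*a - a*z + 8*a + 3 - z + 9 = -a^2 + 11*a + z*(-a - 1) + 12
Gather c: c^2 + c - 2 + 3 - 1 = c^2 + c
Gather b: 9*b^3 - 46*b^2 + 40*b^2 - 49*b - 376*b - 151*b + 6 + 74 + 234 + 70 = 9*b^3 - 6*b^2 - 576*b + 384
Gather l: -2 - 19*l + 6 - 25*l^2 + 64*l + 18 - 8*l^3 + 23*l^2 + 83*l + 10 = -8*l^3 - 2*l^2 + 128*l + 32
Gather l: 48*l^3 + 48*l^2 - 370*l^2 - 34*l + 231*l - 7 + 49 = 48*l^3 - 322*l^2 + 197*l + 42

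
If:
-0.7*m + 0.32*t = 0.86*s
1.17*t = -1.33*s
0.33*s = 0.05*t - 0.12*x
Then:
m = 0.542314247837889*x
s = -0.310207688908529*x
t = 0.352629253203712*x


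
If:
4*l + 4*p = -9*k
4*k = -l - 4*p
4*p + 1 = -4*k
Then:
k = -3/5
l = 1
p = 7/20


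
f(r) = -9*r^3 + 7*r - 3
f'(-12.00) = -3881.00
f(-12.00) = 15465.00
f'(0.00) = 7.00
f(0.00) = -3.00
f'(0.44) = 1.77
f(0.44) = -0.69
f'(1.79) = -79.51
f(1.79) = -42.09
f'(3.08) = -249.13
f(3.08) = -244.40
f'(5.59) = -836.70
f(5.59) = -1535.96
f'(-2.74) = -195.71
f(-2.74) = 162.96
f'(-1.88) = -88.43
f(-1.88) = 43.64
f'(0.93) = -16.35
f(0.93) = -3.73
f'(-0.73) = -7.39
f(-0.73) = -4.61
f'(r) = 7 - 27*r^2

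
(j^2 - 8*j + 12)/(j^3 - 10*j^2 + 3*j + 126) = (j - 2)/(j^2 - 4*j - 21)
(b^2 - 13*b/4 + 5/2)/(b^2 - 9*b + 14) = (b - 5/4)/(b - 7)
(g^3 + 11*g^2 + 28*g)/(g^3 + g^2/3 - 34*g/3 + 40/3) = 3*g*(g + 7)/(3*g^2 - 11*g + 10)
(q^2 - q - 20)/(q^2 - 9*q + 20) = (q + 4)/(q - 4)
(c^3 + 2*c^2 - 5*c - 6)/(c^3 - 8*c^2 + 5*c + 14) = (c + 3)/(c - 7)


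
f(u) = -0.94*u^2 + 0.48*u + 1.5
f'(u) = 0.48 - 1.88*u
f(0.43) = 1.53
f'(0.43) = -0.33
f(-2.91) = -7.86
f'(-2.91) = 5.95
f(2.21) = -2.03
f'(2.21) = -3.67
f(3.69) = -9.53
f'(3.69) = -6.46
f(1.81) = -0.71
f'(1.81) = -2.92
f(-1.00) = 0.08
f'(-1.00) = 2.36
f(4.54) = -15.70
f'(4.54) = -8.06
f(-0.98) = 0.13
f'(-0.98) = 2.32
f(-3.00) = -8.40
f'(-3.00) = 6.12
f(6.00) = -29.46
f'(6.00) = -10.80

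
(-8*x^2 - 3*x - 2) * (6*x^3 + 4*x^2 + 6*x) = -48*x^5 - 50*x^4 - 72*x^3 - 26*x^2 - 12*x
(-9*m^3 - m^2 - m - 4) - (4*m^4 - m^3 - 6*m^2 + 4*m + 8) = -4*m^4 - 8*m^3 + 5*m^2 - 5*m - 12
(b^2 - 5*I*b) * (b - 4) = b^3 - 4*b^2 - 5*I*b^2 + 20*I*b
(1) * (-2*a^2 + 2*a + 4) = -2*a^2 + 2*a + 4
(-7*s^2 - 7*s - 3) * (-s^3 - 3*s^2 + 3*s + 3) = 7*s^5 + 28*s^4 + 3*s^3 - 33*s^2 - 30*s - 9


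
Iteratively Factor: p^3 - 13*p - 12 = (p + 3)*(p^2 - 3*p - 4) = (p + 1)*(p + 3)*(p - 4)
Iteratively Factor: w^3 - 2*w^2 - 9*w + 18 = (w + 3)*(w^2 - 5*w + 6) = (w - 2)*(w + 3)*(w - 3)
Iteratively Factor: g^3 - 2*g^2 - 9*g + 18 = (g - 2)*(g^2 - 9) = (g - 2)*(g + 3)*(g - 3)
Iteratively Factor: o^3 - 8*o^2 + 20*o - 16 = (o - 2)*(o^2 - 6*o + 8) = (o - 4)*(o - 2)*(o - 2)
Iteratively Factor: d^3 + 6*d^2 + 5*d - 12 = (d + 4)*(d^2 + 2*d - 3) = (d - 1)*(d + 4)*(d + 3)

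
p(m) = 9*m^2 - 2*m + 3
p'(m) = 18*m - 2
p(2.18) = 41.41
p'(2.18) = 37.24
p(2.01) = 35.34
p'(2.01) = 34.18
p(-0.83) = 10.86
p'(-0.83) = -16.94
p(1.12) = 12.05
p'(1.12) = 18.16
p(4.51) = 177.04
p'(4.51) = 79.18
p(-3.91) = 148.41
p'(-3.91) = -72.38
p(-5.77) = 314.18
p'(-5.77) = -105.86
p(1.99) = 34.66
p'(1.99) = 33.82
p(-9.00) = 750.00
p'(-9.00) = -164.00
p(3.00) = 78.00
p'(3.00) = 52.00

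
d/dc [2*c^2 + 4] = 4*c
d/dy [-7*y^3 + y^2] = y*(2 - 21*y)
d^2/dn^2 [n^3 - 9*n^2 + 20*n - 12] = 6*n - 18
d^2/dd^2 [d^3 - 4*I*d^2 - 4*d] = 6*d - 8*I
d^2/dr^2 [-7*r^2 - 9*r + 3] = -14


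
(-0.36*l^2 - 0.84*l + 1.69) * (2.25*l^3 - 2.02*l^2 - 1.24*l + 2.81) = -0.81*l^5 - 1.1628*l^4 + 5.9457*l^3 - 3.3838*l^2 - 4.456*l + 4.7489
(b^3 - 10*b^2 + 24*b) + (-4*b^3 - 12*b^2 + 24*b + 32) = -3*b^3 - 22*b^2 + 48*b + 32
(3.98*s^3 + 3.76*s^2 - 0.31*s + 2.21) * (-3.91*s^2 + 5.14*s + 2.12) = -15.5618*s^5 + 5.7556*s^4 + 28.9761*s^3 - 2.2633*s^2 + 10.7022*s + 4.6852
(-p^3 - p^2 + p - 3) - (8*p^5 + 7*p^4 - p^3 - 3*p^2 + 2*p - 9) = -8*p^5 - 7*p^4 + 2*p^2 - p + 6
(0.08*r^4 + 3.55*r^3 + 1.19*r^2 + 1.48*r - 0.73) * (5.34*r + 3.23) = 0.4272*r^5 + 19.2154*r^4 + 17.8211*r^3 + 11.7469*r^2 + 0.882200000000001*r - 2.3579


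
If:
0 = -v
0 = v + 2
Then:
No Solution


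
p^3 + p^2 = p^2*(p + 1)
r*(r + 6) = r^2 + 6*r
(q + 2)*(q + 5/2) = q^2 + 9*q/2 + 5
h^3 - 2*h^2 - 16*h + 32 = (h - 4)*(h - 2)*(h + 4)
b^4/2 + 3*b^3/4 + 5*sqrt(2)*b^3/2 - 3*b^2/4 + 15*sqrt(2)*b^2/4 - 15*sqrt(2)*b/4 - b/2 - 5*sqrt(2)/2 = (b/2 + 1)*(b - 1)*(b + 1/2)*(b + 5*sqrt(2))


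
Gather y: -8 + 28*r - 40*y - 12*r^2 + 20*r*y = -12*r^2 + 28*r + y*(20*r - 40) - 8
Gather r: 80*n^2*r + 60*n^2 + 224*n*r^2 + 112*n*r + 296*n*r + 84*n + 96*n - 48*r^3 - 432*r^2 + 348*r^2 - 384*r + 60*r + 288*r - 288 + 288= 60*n^2 + 180*n - 48*r^3 + r^2*(224*n - 84) + r*(80*n^2 + 408*n - 36)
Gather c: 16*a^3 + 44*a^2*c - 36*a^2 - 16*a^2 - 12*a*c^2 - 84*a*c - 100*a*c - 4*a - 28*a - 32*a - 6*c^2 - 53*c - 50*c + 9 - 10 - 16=16*a^3 - 52*a^2 - 64*a + c^2*(-12*a - 6) + c*(44*a^2 - 184*a - 103) - 17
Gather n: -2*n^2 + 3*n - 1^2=-2*n^2 + 3*n - 1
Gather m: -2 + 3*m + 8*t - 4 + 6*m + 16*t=9*m + 24*t - 6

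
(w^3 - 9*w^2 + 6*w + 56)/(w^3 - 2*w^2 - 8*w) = (w - 7)/w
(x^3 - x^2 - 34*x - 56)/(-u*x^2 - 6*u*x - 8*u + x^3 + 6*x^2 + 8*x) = (x - 7)/(-u + x)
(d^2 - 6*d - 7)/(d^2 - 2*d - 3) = (d - 7)/(d - 3)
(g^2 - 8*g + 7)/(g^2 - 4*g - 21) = (g - 1)/(g + 3)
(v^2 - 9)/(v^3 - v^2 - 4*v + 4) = (v^2 - 9)/(v^3 - v^2 - 4*v + 4)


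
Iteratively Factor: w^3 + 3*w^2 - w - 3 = (w + 1)*(w^2 + 2*w - 3) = (w - 1)*(w + 1)*(w + 3)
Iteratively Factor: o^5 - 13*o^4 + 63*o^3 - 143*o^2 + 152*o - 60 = (o - 2)*(o^4 - 11*o^3 + 41*o^2 - 61*o + 30) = (o - 2)*(o - 1)*(o^3 - 10*o^2 + 31*o - 30) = (o - 2)^2*(o - 1)*(o^2 - 8*o + 15) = (o - 3)*(o - 2)^2*(o - 1)*(o - 5)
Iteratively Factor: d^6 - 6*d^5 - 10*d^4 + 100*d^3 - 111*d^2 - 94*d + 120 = (d - 3)*(d^5 - 3*d^4 - 19*d^3 + 43*d^2 + 18*d - 40) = (d - 5)*(d - 3)*(d^4 + 2*d^3 - 9*d^2 - 2*d + 8) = (d - 5)*(d - 3)*(d - 1)*(d^3 + 3*d^2 - 6*d - 8) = (d - 5)*(d - 3)*(d - 1)*(d + 1)*(d^2 + 2*d - 8) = (d - 5)*(d - 3)*(d - 2)*(d - 1)*(d + 1)*(d + 4)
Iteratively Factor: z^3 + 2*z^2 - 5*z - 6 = (z + 3)*(z^2 - z - 2) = (z + 1)*(z + 3)*(z - 2)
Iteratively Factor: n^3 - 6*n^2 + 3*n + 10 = (n - 5)*(n^2 - n - 2) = (n - 5)*(n - 2)*(n + 1)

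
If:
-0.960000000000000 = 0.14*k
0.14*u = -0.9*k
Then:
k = -6.86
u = 44.08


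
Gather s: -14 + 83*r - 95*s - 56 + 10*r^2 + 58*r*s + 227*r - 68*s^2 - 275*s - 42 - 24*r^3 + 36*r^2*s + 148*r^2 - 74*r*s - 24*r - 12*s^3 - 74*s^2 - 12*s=-24*r^3 + 158*r^2 + 286*r - 12*s^3 - 142*s^2 + s*(36*r^2 - 16*r - 382) - 112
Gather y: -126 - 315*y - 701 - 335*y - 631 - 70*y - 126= -720*y - 1584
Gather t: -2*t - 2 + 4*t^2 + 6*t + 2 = 4*t^2 + 4*t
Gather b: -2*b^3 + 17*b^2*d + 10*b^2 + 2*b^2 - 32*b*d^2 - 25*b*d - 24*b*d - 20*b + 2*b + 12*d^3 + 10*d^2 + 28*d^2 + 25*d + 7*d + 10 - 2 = -2*b^3 + b^2*(17*d + 12) + b*(-32*d^2 - 49*d - 18) + 12*d^3 + 38*d^2 + 32*d + 8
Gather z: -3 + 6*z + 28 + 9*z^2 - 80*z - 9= 9*z^2 - 74*z + 16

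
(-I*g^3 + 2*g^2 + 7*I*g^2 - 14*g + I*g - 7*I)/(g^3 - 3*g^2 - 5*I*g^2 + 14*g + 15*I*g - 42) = (-I*g^3 + g^2*(2 + 7*I) + g*(-14 + I) - 7*I)/(g^3 - g^2*(3 + 5*I) + g*(14 + 15*I) - 42)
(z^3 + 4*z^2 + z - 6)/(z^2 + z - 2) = z + 3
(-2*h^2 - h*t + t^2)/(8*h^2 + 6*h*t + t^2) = (-2*h^2 - h*t + t^2)/(8*h^2 + 6*h*t + t^2)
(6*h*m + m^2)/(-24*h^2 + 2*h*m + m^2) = -m/(4*h - m)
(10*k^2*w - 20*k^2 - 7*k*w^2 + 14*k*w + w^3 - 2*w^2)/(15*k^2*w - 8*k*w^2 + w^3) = (-2*k*w + 4*k + w^2 - 2*w)/(w*(-3*k + w))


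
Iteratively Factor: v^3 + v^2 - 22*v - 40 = (v + 4)*(v^2 - 3*v - 10) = (v + 2)*(v + 4)*(v - 5)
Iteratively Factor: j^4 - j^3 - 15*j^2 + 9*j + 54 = (j - 3)*(j^3 + 2*j^2 - 9*j - 18) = (j - 3)*(j + 2)*(j^2 - 9) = (j - 3)*(j + 2)*(j + 3)*(j - 3)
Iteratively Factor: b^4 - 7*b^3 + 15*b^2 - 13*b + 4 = (b - 1)*(b^3 - 6*b^2 + 9*b - 4) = (b - 4)*(b - 1)*(b^2 - 2*b + 1) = (b - 4)*(b - 1)^2*(b - 1)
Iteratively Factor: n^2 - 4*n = (n - 4)*(n)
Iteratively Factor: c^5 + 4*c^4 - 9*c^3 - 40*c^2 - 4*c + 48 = (c - 1)*(c^4 + 5*c^3 - 4*c^2 - 44*c - 48) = (c - 3)*(c - 1)*(c^3 + 8*c^2 + 20*c + 16) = (c - 3)*(c - 1)*(c + 2)*(c^2 + 6*c + 8) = (c - 3)*(c - 1)*(c + 2)*(c + 4)*(c + 2)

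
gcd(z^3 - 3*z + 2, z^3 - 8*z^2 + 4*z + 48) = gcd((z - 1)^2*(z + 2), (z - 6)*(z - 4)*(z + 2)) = z + 2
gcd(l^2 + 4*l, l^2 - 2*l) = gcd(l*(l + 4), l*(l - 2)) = l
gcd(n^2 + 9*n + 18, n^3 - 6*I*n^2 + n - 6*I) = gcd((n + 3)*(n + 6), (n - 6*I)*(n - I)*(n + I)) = 1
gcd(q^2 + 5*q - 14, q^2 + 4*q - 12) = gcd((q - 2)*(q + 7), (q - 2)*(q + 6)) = q - 2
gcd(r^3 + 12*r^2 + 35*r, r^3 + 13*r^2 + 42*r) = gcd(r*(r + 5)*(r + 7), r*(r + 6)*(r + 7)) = r^2 + 7*r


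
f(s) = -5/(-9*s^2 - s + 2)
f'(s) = -5*(18*s + 1)/(-9*s^2 - s + 2)^2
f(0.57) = 3.35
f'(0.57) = -25.22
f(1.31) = 0.34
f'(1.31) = -0.56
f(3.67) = 0.04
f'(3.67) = -0.02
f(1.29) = 0.35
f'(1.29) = -0.59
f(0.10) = -2.76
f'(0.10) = -4.27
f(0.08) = -2.68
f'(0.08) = -3.52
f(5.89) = 0.02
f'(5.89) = -0.01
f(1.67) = 0.20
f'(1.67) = -0.25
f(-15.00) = 0.00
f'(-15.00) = 0.00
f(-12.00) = 0.00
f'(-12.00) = 0.00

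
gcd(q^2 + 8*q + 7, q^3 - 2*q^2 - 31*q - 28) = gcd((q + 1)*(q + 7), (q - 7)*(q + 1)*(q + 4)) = q + 1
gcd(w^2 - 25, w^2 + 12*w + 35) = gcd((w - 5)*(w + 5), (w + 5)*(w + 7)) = w + 5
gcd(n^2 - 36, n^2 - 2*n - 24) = n - 6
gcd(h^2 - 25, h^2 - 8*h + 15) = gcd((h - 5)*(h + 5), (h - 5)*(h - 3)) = h - 5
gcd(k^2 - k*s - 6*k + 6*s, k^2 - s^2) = -k + s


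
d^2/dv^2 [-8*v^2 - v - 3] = -16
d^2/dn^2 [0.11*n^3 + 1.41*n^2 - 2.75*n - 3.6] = 0.66*n + 2.82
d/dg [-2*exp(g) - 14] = -2*exp(g)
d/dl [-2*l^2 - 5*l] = -4*l - 5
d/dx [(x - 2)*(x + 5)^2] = (x + 5)*(3*x + 1)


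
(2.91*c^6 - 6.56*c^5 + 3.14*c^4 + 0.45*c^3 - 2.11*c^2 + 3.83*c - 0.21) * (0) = 0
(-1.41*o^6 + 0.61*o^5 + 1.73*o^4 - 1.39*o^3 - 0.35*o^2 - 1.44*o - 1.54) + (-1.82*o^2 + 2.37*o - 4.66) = -1.41*o^6 + 0.61*o^5 + 1.73*o^4 - 1.39*o^3 - 2.17*o^2 + 0.93*o - 6.2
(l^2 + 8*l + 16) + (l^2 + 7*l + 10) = 2*l^2 + 15*l + 26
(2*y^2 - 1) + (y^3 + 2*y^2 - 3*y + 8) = y^3 + 4*y^2 - 3*y + 7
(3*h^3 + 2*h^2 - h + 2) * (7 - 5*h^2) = -15*h^5 - 10*h^4 + 26*h^3 + 4*h^2 - 7*h + 14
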